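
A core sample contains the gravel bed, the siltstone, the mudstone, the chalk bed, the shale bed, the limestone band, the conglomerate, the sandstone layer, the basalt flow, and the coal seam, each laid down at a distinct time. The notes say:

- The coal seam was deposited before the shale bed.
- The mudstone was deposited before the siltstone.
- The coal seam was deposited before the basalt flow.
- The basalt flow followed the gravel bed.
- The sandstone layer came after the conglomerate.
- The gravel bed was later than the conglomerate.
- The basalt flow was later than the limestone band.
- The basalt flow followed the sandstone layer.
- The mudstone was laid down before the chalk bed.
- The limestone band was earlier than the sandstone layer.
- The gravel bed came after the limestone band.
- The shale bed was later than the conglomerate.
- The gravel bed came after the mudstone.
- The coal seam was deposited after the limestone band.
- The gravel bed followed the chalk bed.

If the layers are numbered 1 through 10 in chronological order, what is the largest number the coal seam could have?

8

The coal seam must come before the basalt flow and the shale bed — 2 layers forced after it.
Everything else can be placed before the coal seam in some valid order, so the coal seam can sit as late as position 10 − 2 = 8.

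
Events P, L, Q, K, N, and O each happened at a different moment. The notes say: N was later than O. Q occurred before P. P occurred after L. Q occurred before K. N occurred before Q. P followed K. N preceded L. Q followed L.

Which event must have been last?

Every other event has a chain of constraints placing it before P, so P is last.

P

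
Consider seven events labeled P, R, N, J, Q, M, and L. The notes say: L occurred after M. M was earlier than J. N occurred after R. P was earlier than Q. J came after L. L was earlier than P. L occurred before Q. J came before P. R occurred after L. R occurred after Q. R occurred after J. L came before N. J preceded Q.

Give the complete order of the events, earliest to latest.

M, L, J, P, Q, R, N

The constraints fix every adjacent pair, so only one ordering works:
M → L → J → P → Q → R → N.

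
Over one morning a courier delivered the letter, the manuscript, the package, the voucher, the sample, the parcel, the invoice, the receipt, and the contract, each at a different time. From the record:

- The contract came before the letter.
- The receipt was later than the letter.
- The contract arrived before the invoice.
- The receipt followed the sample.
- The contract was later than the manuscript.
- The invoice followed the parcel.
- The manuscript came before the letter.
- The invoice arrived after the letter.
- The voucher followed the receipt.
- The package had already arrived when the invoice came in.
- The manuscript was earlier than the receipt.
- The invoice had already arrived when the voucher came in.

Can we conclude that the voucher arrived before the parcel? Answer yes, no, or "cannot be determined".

Tracing the constraints gives the parcel → the invoice → the voucher, so the parcel must come before the voucher.
That means the voucher cannot be before the parcel.

no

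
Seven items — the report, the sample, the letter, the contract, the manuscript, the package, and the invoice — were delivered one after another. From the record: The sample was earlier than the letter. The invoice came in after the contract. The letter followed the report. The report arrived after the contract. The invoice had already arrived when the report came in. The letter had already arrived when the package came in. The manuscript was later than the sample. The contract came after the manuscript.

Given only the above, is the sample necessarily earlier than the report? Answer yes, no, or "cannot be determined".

yes

Chain the constraints: the sample → the manuscript → the contract → the report. Each link is directly stated, so the sample comes before the report.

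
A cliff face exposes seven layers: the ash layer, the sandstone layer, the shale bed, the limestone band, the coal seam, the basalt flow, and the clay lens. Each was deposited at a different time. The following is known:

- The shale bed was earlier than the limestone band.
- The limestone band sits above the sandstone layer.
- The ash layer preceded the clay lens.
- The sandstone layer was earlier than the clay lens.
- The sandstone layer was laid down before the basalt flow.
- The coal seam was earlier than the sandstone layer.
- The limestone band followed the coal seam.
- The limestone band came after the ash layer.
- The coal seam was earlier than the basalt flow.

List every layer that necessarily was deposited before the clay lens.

the ash layer, the coal seam, the sandstone layer

Directly stated before the clay lens: the ash layer and the sandstone layer.
The coal seam reaches the clay lens via the coal seam → the sandstone layer → the clay lens.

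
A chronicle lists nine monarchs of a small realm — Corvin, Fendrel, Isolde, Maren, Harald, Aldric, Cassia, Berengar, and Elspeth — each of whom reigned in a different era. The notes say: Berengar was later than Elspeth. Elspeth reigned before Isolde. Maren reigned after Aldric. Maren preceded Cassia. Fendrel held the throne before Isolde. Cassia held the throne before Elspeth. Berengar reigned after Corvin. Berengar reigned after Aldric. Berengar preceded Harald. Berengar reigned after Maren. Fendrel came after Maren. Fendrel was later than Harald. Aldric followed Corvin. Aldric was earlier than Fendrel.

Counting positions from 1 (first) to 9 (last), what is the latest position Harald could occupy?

7

Harald must come before Fendrel and Isolde — 2 rulers forced after them.
Everything else can be placed before Harald in some valid order, so Harald can sit as late as position 9 − 2 = 7.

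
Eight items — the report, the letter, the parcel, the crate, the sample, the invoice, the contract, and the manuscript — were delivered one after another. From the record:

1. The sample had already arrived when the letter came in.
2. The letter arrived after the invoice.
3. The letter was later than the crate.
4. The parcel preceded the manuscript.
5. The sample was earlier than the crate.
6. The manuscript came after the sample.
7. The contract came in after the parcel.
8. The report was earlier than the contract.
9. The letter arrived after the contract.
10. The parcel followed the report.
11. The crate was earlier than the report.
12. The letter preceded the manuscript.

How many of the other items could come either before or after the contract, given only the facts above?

Forced before the contract: the crate, the parcel, the report, and the sample; forced after the contract: the letter and the manuscript.
That leaves the invoice with no forced order relative to the contract — 1.

1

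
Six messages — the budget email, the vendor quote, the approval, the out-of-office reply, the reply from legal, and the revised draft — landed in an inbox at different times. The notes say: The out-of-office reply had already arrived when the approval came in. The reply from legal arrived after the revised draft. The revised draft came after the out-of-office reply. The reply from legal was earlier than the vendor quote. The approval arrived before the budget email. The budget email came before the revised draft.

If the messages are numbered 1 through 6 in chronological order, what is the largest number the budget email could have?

3

The budget email must come before the reply from legal, the revised draft, and the vendor quote — 3 messages forced after it.
Everything else can be placed before the budget email in some valid order, so the budget email can sit as late as position 6 − 3 = 3.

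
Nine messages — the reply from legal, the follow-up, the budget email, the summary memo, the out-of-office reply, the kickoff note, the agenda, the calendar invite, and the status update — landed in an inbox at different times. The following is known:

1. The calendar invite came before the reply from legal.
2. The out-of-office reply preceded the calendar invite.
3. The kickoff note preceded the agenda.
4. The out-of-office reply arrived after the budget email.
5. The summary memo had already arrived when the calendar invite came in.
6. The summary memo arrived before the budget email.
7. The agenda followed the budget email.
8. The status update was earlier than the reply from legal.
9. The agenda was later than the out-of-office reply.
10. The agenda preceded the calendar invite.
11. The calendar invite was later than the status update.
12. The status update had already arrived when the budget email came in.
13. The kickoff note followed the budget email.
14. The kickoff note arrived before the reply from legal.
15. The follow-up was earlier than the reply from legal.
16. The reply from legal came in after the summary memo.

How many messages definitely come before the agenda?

5

Directly stated before the agenda: the budget email, the kickoff note, and the out-of-office reply.
The status update reaches the agenda via the status update → the budget email → the agenda.
The summary memo reaches the agenda via the summary memo → the budget email → the agenda.
No chain forces the calendar invite (or any of the others) ahead of the agenda.
That's the budget email, the kickoff note, the out-of-office reply, the status update, and the summary memo — 5 in all.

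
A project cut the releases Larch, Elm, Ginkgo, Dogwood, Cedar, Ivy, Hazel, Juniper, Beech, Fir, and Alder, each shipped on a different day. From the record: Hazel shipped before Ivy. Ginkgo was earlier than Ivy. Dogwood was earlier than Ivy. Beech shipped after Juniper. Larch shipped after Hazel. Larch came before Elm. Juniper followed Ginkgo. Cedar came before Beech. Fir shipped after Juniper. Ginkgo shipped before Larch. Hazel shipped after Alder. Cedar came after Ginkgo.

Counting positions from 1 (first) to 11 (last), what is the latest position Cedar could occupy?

10

Cedar must come before Beech — 1 release forced after it.
Everything else can be placed before Cedar in some valid order, so Cedar can sit as late as position 11 − 1 = 10.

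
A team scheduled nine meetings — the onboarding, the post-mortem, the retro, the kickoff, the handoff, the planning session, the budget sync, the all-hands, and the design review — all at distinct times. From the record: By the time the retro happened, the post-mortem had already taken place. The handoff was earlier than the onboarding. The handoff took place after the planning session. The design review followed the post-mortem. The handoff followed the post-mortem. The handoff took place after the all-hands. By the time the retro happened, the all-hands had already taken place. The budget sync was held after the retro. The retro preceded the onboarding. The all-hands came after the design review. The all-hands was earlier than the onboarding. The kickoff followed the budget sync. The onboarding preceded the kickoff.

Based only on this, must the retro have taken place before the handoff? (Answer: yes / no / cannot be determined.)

No chain of stated constraints runs from the retro to the handoff, and none runs from the handoff to the retro either.
So the relative order of the retro and the handoff is not fixed by the given facts.

cannot be determined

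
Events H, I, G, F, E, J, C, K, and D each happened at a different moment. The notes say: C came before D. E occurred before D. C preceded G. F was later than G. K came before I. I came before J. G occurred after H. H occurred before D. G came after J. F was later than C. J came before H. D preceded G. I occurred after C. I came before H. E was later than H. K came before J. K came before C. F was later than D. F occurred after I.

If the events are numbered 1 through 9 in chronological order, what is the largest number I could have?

3

I must come before D, E, F, G, H, and J — 6 events forced after it.
Everything else can be placed before I in some valid order, so I can sit as late as position 9 − 6 = 3.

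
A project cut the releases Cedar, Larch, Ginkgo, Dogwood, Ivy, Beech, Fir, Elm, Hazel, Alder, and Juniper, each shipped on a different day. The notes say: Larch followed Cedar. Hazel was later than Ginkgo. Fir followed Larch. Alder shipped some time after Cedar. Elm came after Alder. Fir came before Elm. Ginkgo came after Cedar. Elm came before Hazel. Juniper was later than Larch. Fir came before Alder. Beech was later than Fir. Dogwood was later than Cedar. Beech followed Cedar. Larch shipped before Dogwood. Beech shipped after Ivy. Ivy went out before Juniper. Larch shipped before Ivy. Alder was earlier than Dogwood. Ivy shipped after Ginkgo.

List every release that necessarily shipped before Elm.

Directly stated before Elm: Alder and Fir.
Cedar reaches Elm via Cedar → Alder → Elm.
Larch reaches Elm via Larch → Fir → Elm.

Alder, Cedar, Fir, Larch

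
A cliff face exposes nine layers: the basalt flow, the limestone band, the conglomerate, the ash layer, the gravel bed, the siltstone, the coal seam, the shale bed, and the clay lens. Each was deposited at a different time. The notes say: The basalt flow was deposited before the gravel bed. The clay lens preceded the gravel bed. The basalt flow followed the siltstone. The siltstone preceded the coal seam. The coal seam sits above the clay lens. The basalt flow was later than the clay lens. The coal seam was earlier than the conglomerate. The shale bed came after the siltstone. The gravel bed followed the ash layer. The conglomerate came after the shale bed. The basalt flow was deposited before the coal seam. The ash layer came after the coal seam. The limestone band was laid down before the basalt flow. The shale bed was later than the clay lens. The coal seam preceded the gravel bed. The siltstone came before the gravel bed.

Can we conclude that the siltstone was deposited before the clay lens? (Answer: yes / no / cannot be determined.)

cannot be determined

No chain of stated constraints runs from the siltstone to the clay lens, and none runs from the clay lens to the siltstone either.
So the relative order of the siltstone and the clay lens is not fixed by the given facts.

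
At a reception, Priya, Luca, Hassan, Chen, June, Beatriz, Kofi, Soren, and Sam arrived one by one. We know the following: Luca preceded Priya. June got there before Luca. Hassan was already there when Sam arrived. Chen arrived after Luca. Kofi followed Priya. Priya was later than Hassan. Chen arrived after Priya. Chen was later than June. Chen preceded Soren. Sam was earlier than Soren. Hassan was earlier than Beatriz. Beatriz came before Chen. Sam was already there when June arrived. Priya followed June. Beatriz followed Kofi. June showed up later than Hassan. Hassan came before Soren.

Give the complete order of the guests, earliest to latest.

Hassan, Sam, June, Luca, Priya, Kofi, Beatriz, Chen, Soren

The constraints fix every adjacent pair, so only one ordering works:
Hassan → Sam → June → Luca → Priya → Kofi → Beatriz → Chen → Soren.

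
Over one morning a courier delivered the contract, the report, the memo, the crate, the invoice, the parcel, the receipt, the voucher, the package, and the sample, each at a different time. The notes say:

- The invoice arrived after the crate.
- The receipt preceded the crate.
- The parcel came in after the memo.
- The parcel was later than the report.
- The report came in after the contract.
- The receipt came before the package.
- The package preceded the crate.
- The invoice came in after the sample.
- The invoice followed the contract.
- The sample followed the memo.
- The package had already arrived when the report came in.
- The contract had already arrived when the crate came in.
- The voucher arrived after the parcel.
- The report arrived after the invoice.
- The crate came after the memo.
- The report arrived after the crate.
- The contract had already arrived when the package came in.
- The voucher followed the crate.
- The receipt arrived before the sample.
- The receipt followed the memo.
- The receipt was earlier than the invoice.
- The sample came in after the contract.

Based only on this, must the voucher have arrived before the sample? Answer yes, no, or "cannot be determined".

no

Tracing the constraints gives the sample → the invoice → the report → the parcel → the voucher, so the sample must come before the voucher.
That means the voucher cannot be before the sample.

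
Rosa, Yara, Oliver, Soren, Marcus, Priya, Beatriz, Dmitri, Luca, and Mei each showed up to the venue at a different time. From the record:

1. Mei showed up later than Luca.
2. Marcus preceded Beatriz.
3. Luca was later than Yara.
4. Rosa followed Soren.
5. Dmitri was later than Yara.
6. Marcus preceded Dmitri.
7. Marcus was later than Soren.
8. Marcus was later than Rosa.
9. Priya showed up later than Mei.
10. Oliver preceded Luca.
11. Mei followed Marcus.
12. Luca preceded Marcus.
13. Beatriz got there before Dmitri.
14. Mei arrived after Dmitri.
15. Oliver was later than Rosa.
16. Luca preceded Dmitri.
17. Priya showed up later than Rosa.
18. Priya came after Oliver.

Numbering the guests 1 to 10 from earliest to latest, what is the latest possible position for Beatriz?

7

Beatriz must come before Dmitri, Mei, and Priya — 3 guests forced after them.
Everything else can be placed before Beatriz in some valid order, so Beatriz can sit as late as position 10 − 3 = 7.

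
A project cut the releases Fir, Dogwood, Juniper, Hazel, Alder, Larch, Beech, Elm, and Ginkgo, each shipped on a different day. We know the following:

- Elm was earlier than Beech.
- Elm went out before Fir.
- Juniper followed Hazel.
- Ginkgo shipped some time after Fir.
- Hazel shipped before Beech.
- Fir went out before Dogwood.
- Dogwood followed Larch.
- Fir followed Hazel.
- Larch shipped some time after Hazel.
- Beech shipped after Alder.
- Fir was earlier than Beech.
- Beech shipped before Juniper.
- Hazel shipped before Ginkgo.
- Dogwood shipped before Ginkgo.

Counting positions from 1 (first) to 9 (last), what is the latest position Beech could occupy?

8

Beech must come before Juniper — 1 release forced after it.
Everything else can be placed before Beech in some valid order, so Beech can sit as late as position 9 − 1 = 8.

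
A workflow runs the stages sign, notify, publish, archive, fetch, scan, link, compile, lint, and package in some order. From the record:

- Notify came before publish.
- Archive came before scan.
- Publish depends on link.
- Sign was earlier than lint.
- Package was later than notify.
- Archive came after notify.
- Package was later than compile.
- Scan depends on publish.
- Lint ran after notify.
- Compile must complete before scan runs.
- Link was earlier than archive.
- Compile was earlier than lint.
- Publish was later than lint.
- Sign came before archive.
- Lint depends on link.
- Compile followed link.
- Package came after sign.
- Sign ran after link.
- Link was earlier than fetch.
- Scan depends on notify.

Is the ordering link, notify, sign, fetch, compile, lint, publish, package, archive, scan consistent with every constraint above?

Check each stated constraint against the proposed order — e.g. notify is ahead of scan; link is ahead of archive. Every pair is in the required order; nothing is violated.

yes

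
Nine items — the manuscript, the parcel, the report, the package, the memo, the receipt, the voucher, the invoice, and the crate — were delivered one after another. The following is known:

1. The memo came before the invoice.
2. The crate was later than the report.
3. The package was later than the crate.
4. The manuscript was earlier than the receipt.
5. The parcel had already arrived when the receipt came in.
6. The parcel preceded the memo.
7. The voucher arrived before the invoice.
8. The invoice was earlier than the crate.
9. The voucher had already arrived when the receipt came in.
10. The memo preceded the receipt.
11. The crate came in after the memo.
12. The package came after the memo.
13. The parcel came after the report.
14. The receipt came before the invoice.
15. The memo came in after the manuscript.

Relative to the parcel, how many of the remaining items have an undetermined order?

Forced before the parcel: the report; forced after the parcel: the crate, the invoice, the memo, the package, and the receipt.
That leaves the manuscript and the voucher with no forced order relative to the parcel — 2.

2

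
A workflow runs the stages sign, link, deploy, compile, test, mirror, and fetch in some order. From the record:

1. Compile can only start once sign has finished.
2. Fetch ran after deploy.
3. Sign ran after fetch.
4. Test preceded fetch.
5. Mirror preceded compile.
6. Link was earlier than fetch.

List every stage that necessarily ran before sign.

deploy, fetch, link, test

Directly stated before sign: fetch.
Deploy reaches sign via deploy → fetch → sign.
Link reaches sign via link → fetch → sign.
Test reaches sign via test → fetch → sign.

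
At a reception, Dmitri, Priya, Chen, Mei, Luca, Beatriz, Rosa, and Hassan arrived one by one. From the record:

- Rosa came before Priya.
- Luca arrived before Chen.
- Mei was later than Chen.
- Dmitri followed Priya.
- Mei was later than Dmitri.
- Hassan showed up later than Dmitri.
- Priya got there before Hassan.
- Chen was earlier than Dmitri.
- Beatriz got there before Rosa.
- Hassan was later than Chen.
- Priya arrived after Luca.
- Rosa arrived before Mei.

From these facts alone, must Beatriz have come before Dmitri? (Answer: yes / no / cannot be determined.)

yes

Chain the constraints: Beatriz → Rosa → Priya → Dmitri. Each link is directly stated, so Beatriz comes before Dmitri.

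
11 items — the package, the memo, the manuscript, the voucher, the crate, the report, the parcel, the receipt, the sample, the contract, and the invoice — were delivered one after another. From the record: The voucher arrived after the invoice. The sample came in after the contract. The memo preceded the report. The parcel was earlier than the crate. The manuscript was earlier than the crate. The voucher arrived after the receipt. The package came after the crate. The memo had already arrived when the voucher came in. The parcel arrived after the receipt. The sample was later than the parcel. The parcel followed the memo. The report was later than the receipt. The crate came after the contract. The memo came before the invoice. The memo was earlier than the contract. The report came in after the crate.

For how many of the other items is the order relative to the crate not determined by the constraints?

Forced before the crate: the contract, the manuscript, the memo, the parcel, and the receipt; forced after the crate: the package and the report.
That leaves the invoice, the sample, and the voucher with no forced order relative to the crate — 3.

3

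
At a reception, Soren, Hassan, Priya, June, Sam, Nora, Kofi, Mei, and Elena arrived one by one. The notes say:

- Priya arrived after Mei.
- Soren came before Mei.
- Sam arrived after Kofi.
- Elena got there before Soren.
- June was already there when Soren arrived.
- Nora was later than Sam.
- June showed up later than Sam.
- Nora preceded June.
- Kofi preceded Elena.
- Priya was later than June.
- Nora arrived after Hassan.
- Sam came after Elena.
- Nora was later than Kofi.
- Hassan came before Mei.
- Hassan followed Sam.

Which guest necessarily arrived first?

Kofi has a chain of constraints placing them before every other guest, so Kofi must be first.

Kofi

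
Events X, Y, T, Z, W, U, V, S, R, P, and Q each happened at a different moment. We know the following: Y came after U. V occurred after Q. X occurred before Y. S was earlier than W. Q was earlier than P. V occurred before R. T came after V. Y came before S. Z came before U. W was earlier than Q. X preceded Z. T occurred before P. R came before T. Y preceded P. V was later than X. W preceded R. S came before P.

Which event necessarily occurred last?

P

Every other event has a chain of constraints placing it before P, so P is last.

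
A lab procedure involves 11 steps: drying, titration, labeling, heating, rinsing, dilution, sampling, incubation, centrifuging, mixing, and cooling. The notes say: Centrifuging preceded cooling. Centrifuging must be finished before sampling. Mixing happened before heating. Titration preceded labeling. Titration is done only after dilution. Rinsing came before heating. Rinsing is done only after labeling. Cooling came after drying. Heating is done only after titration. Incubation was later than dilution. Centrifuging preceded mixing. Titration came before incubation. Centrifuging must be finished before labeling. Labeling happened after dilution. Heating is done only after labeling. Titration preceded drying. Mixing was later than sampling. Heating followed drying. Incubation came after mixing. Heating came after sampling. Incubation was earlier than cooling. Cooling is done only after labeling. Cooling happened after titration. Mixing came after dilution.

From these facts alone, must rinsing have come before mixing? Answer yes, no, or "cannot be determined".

cannot be determined

No chain of stated constraints runs from rinsing to mixing, and none runs from mixing to rinsing either.
So the relative order of rinsing and mixing is not fixed by the given facts.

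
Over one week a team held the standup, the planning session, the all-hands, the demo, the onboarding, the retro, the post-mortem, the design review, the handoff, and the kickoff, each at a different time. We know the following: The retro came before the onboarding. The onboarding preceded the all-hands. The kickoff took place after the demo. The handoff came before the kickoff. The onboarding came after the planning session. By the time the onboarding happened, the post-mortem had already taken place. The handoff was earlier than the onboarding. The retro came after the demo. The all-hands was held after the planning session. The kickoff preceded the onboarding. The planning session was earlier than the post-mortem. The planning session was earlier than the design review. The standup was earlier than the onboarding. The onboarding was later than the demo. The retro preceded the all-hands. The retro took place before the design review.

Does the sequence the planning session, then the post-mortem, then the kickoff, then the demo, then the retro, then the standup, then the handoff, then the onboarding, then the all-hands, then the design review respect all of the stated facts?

The constraints require the handoff before the kickoff, but in the proposed sequence the kickoff appears ahead of the handoff. That one violation is enough.

no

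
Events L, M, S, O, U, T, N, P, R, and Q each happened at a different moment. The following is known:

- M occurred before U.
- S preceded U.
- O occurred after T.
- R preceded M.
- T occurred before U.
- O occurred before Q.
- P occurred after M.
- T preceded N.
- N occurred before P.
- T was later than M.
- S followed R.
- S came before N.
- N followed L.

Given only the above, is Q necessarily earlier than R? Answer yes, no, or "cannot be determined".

no

Tracing the constraints gives R → M → T → O → Q, so R must come before Q.
That means Q cannot be before R.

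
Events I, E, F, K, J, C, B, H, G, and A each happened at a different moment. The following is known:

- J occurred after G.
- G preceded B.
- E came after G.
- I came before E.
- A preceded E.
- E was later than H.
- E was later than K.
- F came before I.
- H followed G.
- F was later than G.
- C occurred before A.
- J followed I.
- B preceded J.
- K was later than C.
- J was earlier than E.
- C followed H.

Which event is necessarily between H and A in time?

C

Tracing the constraints gives H → C → A, so C sits after H and before A.
No other event is forced both after H and before A.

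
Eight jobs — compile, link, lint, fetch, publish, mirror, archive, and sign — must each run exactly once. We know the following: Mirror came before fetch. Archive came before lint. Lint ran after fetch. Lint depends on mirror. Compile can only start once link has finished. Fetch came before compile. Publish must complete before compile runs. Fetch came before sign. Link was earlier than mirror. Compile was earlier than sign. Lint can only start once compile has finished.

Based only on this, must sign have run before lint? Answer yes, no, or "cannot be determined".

cannot be determined

No chain of stated constraints runs from sign to lint, and none runs from lint to sign either.
So the relative order of sign and lint is not fixed by the given facts.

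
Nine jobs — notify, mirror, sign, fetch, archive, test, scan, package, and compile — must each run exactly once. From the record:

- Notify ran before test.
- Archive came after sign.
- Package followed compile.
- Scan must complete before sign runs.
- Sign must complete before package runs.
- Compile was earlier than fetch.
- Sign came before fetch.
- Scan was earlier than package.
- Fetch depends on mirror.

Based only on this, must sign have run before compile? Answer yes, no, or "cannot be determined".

No chain of stated constraints runs from sign to compile, and none runs from compile to sign either.
So the relative order of sign and compile is not fixed by the given facts.

cannot be determined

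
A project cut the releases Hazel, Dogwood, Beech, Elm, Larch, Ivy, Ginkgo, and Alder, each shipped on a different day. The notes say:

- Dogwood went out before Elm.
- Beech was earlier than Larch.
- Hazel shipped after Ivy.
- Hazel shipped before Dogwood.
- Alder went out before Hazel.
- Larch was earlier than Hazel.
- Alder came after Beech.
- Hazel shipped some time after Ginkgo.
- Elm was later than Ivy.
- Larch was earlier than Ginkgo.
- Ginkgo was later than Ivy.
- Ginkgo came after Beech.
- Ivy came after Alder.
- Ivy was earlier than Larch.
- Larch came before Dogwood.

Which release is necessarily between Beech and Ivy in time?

Tracing the constraints gives Beech → Alder → Ivy, so Alder sits after Beech and before Ivy.
No other release is forced both after Beech and before Ivy.

Alder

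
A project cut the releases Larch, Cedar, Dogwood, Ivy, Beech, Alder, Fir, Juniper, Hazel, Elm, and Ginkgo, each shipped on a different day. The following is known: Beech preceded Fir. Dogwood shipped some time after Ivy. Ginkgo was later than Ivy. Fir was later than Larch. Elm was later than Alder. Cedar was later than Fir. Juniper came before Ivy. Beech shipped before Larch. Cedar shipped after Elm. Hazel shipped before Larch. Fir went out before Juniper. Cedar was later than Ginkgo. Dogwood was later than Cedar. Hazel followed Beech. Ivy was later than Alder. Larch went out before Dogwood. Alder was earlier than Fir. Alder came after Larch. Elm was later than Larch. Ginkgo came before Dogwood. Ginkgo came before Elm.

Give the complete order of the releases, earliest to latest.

The constraints fix every adjacent pair, so only one ordering works:
Beech → Hazel → Larch → Alder → Fir → Juniper → Ivy → Ginkgo → Elm → Cedar → Dogwood.

Beech, Hazel, Larch, Alder, Fir, Juniper, Ivy, Ginkgo, Elm, Cedar, Dogwood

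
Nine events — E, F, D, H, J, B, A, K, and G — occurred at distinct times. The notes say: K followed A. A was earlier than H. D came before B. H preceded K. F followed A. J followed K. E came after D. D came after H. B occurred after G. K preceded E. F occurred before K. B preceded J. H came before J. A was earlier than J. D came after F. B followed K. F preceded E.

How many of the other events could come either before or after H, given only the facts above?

2

Forced before H: A; forced after H: B, D, E, J, and K.
That leaves F and G with no forced order relative to H — 2.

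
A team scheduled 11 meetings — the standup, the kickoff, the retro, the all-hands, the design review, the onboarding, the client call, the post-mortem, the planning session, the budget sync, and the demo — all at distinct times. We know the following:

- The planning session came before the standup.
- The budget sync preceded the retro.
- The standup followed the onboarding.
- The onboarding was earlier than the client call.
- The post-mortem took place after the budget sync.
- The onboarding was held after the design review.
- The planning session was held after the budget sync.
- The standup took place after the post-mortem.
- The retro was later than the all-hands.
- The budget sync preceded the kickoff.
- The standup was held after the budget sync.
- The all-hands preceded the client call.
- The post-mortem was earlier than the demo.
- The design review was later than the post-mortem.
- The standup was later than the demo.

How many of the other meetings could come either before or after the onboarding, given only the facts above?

Forced before the onboarding: the budget sync, the design review, and the post-mortem; forced after the onboarding: the client call and the standup.
That leaves the all-hands, the demo, the kickoff, the planning session, and the retro with no forced order relative to the onboarding — 5.

5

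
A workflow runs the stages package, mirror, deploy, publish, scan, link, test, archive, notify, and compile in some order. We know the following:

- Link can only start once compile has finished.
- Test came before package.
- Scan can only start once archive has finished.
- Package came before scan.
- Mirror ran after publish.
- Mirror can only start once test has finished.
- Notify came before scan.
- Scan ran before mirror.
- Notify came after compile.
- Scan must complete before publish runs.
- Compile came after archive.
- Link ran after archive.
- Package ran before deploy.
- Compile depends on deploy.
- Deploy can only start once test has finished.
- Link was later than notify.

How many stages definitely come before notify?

Directly stated before notify: compile.
Archive reaches notify via archive → compile → notify.
Deploy reaches notify via deploy → compile → notify.
Package reaches notify via package → deploy → compile → notify.
Likewise test reaches notify by chaining the stated constraints.
No chain forces publish (or any of the others) ahead of notify.
That's archive, compile, deploy, package, and test — 5 in all.

5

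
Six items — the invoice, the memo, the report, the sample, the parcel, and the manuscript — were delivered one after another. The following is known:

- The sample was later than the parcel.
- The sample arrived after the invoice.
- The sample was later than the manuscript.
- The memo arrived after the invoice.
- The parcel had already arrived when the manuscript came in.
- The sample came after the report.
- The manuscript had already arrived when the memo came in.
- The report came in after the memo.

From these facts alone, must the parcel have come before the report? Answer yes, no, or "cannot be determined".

yes

Chain the constraints: the parcel → the manuscript → the memo → the report. Each link is directly stated, so the parcel comes before the report.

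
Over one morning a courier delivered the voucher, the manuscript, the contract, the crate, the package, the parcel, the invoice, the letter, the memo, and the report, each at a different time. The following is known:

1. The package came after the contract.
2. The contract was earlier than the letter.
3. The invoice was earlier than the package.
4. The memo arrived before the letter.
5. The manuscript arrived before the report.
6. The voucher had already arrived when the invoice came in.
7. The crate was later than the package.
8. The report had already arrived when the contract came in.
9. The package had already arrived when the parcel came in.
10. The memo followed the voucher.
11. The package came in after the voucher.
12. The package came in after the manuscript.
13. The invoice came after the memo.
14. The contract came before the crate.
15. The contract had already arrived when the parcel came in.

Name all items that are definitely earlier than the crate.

Directly stated before the crate: the contract and the package.
The invoice reaches the crate via the invoice → the package → the crate.
The manuscript reaches the crate via the manuscript → the package → the crate.
The memo reaches the crate via the memo → the invoice → the package → the crate.
Likewise the report and the voucher each reach the crate by chaining the stated constraints.
No chain forces the letter (or any of the others) ahead of the crate.

the contract, the invoice, the manuscript, the memo, the package, the report, the voucher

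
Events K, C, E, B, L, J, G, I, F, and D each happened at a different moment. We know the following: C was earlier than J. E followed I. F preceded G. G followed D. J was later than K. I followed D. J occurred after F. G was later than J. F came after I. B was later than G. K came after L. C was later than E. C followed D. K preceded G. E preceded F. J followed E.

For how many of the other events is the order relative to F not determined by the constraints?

3

Forced before F: D, E, and I; forced after F: B, G, and J.
That leaves C, K, and L with no forced order relative to F — 3.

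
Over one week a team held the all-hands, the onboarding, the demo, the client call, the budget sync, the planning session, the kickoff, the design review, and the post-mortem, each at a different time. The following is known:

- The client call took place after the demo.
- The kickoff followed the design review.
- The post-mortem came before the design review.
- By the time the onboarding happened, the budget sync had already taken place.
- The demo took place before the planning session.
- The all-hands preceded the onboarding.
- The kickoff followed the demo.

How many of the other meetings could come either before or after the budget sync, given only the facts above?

7

Forced after the budget sync: the onboarding.
That leaves the all-hands, the client call, the demo, the design review, the kickoff, the planning session, and the post-mortem with no forced order relative to the budget sync — 7.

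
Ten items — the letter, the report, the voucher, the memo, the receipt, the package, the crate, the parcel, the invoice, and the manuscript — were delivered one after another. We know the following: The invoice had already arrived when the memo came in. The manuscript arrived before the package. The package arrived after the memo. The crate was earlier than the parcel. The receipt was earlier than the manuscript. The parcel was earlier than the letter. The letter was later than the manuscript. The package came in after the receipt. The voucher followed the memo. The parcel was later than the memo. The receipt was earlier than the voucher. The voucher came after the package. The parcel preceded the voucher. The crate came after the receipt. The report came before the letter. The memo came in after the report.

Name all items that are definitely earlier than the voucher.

Directly stated before the voucher: the memo, the package, the parcel, and the receipt.
The crate reaches the voucher via the crate → the parcel → the voucher.
The invoice reaches the voucher via the invoice → the memo → the voucher.
The manuscript reaches the voucher via the manuscript → the package → the voucher.
Likewise the report reaches the voucher by chaining the stated constraints.

the crate, the invoice, the manuscript, the memo, the package, the parcel, the receipt, the report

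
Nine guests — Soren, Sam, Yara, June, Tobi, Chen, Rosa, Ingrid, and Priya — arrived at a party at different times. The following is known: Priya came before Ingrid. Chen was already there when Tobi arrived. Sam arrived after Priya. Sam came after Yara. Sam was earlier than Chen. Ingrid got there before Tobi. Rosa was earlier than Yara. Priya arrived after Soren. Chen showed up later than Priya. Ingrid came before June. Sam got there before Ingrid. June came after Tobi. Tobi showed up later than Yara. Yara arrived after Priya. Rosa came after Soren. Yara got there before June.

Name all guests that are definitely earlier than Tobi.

Directly stated before Tobi: Chen, Ingrid, and Yara.
Priya reaches Tobi via Priya → Yara → Tobi.
Rosa reaches Tobi via Rosa → Yara → Tobi.
Sam reaches Tobi via Sam → Chen → Tobi.
Likewise Soren reaches Tobi by chaining the stated constraints.
No chain forces June ahead of Tobi.

Chen, Ingrid, Priya, Rosa, Sam, Soren, Yara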